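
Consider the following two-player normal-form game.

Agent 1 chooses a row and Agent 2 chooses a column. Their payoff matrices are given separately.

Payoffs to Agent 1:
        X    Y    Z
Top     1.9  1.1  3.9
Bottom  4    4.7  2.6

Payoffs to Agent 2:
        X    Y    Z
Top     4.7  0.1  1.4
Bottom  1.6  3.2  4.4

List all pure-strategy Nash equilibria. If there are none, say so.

Agent 1 against X: payoffs 1.9, 4 → best response Bottom.
Agent 1 against Y: payoffs 1.1, 4.7 → best response Bottom.
Agent 1 against Z: payoffs 3.9, 2.6 → best response Top.
Agent 2 against Top: payoffs 4.7, 0.1, 1.4 → best response X.
Agent 2 against Bottom: payoffs 1.6, 3.2, 4.4 → best response Z.
No profile is a mutual best response for all players.

This game has no pure Nash equilibrium.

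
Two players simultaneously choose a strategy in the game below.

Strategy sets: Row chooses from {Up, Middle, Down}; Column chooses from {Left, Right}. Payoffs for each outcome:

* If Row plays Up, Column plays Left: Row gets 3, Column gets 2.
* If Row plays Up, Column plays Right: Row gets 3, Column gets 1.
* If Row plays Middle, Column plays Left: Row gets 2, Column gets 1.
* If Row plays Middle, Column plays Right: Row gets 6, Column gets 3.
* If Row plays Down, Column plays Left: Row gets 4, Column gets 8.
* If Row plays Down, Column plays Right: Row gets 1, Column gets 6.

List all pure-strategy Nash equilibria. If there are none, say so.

Mark each player's best response to every combination of opponents' strategies; a profile where every player is best-responding is a pure Nash equilibrium.
Row against Left: payoffs 3, 2, 4 → best response Down.
Row against Right: payoffs 3, 6, 1 → best response Middle.
Column against Up: payoffs 2, 1 → best response Left.
Column against Middle: payoffs 1, 3 → best response Right.
Column against Down: payoffs 8, 6 → best response Left.
Mutual best responses: (Middle, Right); (Down, Left).

Pure-strategy Nash equilibria: (Middle, Right), (Down, Left)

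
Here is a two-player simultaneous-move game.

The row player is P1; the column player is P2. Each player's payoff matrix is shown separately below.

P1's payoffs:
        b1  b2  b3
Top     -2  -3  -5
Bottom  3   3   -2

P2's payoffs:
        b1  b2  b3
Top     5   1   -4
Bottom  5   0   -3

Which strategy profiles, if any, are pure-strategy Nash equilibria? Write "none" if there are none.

The unique pure-strategy Nash equilibrium is (Bottom, b1).

(Top, b1): P1 can switch to Bottom (-2 → 3). Not NE.
(Top, b2): P1 can switch to Bottom (-3 → 3). Not NE.
(Top, b3): P1 can switch to Bottom (-5 → -2). Not NE.
(Bottom, b1): P1 gets 3, best alternative -2; P2 gets 5, best alternative 0. No profitable deviation — NE.
(Bottom, b2): P2 can switch to b1 (0 → 5). Not NE.
(Bottom, b3): P2 can switch to b1 (-3 → 5). Not NE.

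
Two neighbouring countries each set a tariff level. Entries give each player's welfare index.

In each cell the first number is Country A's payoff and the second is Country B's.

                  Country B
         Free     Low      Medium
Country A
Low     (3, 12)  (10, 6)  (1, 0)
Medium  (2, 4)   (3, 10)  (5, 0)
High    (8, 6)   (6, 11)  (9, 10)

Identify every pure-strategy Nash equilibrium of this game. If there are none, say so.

This game has no pure Nash equilibrium.

Country A against Free: payoffs 3, 2, 8 → best response High.
Country A against Low: payoffs 10, 3, 6 → best response Low.
Country A against Medium: payoffs 1, 5, 9 → best response High.
Country B against Low: payoffs 12, 6, 0 → best response Free.
Country B against Medium: payoffs 4, 10, 0 → best response Low.
Country B against High: payoffs 6, 11, 10 → best response Low.
No profile is a mutual best response for all players.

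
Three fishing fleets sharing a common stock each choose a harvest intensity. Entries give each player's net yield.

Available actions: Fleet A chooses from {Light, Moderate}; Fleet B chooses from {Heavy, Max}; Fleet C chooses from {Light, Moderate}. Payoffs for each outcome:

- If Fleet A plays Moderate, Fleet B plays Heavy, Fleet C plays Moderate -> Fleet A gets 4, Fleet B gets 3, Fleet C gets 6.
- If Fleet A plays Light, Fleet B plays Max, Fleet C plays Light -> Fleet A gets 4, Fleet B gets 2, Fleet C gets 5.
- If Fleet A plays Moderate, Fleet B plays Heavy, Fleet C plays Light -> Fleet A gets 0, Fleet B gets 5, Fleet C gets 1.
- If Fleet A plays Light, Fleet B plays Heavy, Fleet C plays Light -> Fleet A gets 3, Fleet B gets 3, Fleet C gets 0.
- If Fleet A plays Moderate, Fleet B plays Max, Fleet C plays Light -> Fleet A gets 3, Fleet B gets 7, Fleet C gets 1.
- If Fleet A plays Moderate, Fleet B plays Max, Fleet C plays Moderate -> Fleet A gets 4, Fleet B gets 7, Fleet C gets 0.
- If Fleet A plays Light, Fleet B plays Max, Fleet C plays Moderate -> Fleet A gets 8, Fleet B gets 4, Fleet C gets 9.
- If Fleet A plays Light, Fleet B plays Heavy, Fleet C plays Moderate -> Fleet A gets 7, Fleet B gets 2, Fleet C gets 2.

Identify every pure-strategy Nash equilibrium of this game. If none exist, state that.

Fleet A against (Heavy, Light): payoffs 3, 0 → best response Light.
Fleet A against (Heavy, Moderate): payoffs 7, 4 → best response Light.
Fleet A against (Max, Light): payoffs 4, 3 → best response Light.
Fleet A against (Max, Moderate): payoffs 8, 4 → best response Light.
Fleet B against (Light, Light): payoffs 3, 2 → best response Heavy.
Fleet B against (Light, Moderate): payoffs 2, 4 → best response Max.
Fleet B against (Moderate, Light): payoffs 5, 7 → best response Max.
Fleet B against (Moderate, Moderate): payoffs 3, 7 → best response Max.
Fleet C against (Light, Heavy): payoffs 0, 2 → best response Moderate.
Fleet C against (Light, Max): payoffs 5, 9 → best response Moderate.
Fleet C against (Moderate, Heavy): payoffs 1, 6 → best response Moderate.
Fleet C against (Moderate, Max): payoffs 1, 0 → best response Light.
Mutual best responses: (Light, Max, Moderate).

Pure NE: (Light, Max, Moderate)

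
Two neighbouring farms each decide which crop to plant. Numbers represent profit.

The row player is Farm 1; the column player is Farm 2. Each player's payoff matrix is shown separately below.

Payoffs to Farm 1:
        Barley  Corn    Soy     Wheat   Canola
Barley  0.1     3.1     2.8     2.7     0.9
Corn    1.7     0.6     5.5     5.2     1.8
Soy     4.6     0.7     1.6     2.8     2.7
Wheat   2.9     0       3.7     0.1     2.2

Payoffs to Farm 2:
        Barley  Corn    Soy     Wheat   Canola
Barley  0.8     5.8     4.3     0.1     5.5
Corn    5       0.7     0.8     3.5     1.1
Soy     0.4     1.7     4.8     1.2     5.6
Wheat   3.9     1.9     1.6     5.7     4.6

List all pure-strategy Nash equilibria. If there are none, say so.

Pure-strategy Nash equilibria: (Barley, Corn); (Soy, Canola)

(Barley, Barley): Farm 1 can switch to Corn (0.1 → 1.7). Not NE.
(Barley, Corn): Farm 1 gets 3.1, best alternative 0.7; Farm 2 gets 5.8, best alternative 5.5. No profitable deviation — NE.
(Barley, Soy): Farm 1 can switch to Corn (2.8 → 5.5). Not NE.
(Barley, Wheat): Farm 1 can switch to Corn (2.7 → 5.2). Not NE.
(Barley, Canola): Farm 1 can switch to Corn (0.9 → 1.8). Not NE.
(Corn, Barley): Farm 1 can switch to Soy (1.7 → 4.6). Not NE.
(Corn, Corn): Farm 1 can switch to Barley (0.6 → 3.1). Not NE.
(Soy, Canola): Farm 1 gets 2.7, best alternative 2.2; Farm 2 gets 5.6, best alternative 4.8. No profitable deviation — NE.
(The remaining 12 profiles each have a profitable deviation by the same check.)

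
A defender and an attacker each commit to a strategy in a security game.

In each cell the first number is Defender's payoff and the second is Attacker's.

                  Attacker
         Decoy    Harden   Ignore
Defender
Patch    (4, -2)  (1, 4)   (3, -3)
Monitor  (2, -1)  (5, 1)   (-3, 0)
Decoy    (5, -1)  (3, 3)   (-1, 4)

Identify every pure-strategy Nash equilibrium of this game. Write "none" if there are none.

Pure NE: (Monitor, Harden)

Defender against Decoy: payoffs 4, 2, 5 → best response Decoy.
Defender against Harden: payoffs 1, 5, 3 → best response Monitor.
Defender against Ignore: payoffs 3, -3, -1 → best response Patch.
Attacker against Patch: payoffs -2, 4, -3 → best response Harden.
Attacker against Monitor: payoffs -1, 1, 0 → best response Harden.
Attacker against Decoy: payoffs -1, 3, 4 → best response Ignore.
Mutual best responses: (Monitor, Harden).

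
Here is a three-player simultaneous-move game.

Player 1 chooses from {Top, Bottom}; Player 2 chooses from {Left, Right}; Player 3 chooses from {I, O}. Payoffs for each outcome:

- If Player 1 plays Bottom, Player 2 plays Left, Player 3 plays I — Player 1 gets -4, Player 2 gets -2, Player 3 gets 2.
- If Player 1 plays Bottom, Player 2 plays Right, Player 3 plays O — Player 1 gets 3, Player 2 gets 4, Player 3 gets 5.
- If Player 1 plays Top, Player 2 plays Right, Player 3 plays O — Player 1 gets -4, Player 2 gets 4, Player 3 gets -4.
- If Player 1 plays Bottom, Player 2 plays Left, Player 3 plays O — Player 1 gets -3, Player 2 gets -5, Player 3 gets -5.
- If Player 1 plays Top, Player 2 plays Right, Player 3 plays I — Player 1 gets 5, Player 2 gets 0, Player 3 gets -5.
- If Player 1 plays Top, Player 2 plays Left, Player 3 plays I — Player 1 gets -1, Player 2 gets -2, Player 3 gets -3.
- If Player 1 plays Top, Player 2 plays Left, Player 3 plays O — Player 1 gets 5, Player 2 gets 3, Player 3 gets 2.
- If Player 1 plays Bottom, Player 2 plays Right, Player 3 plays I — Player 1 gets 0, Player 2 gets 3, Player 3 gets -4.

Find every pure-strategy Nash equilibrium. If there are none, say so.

The unique pure-strategy Nash equilibrium is (Bottom, Right, O).

Player 1 against (Left, I): payoffs -1, -4 → best response Top.
Player 1 against (Left, O): payoffs 5, -3 → best response Top.
Player 1 against (Right, I): payoffs 5, 0 → best response Top.
Player 1 against (Right, O): payoffs -4, 3 → best response Bottom.
Player 2 against (Top, I): payoffs -2, 0 → best response Right.
Player 2 against (Top, O): payoffs 3, 4 → best response Right.
Player 2 against (Bottom, I): payoffs -2, 3 → best response Right.
Player 2 against (Bottom, O): payoffs -5, 4 → best response Right.
Player 3 against (Top, Left): payoffs -3, 2 → best response O.
Player 3 against (Top, Right): payoffs -5, -4 → best response O.
Player 3 against (Bottom, Left): payoffs 2, -5 → best response I.
Player 3 against (Bottom, Right): payoffs -4, 5 → best response O.
Mutual best responses: (Bottom, Right, O).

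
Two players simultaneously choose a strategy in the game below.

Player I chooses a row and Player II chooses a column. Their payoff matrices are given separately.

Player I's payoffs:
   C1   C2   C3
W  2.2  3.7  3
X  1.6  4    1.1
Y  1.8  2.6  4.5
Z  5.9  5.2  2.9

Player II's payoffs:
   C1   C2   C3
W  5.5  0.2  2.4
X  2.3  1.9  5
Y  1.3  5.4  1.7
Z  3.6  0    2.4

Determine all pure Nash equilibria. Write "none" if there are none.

Player I against C1: payoffs 2.2, 1.6, 1.8, 5.9 → best response Z.
Player I against C2: payoffs 3.7, 4, 2.6, 5.2 → best response Z.
Player I against C3: payoffs 3, 1.1, 4.5, 2.9 → best response Y.
Player II against W: payoffs 5.5, 0.2, 2.4 → best response C1.
Player II against X: payoffs 2.3, 1.9, 5 → best response C3.
Player II against Y: payoffs 1.3, 5.4, 1.7 → best response C2.
Player II against Z: payoffs 3.6, 0, 2.4 → best response C1.
Mutual best responses: (Z, C1).

(Z, C1)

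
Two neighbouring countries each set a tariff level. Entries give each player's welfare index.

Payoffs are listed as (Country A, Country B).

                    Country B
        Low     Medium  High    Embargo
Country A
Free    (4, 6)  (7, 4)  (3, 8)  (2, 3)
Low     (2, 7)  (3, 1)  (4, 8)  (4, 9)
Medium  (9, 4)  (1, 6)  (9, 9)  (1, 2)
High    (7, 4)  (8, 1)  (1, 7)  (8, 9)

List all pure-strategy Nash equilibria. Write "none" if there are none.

The pure Nash equilibria are (Medium, High) and (High, Embargo).

Country A against Low: payoffs 4, 2, 9, 7 → best response Medium.
Country A against Medium: payoffs 7, 3, 1, 8 → best response High.
Country A against High: payoffs 3, 4, 9, 1 → best response Medium.
Country A against Embargo: payoffs 2, 4, 1, 8 → best response High.
Country B against Free: payoffs 6, 4, 8, 3 → best response High.
Country B against Low: payoffs 7, 1, 8, 9 → best response Embargo.
Country B against Medium: payoffs 4, 6, 9, 2 → best response High.
Country B against High: payoffs 4, 1, 7, 9 → best response Embargo.
Mutual best responses: (Medium, High); (High, Embargo).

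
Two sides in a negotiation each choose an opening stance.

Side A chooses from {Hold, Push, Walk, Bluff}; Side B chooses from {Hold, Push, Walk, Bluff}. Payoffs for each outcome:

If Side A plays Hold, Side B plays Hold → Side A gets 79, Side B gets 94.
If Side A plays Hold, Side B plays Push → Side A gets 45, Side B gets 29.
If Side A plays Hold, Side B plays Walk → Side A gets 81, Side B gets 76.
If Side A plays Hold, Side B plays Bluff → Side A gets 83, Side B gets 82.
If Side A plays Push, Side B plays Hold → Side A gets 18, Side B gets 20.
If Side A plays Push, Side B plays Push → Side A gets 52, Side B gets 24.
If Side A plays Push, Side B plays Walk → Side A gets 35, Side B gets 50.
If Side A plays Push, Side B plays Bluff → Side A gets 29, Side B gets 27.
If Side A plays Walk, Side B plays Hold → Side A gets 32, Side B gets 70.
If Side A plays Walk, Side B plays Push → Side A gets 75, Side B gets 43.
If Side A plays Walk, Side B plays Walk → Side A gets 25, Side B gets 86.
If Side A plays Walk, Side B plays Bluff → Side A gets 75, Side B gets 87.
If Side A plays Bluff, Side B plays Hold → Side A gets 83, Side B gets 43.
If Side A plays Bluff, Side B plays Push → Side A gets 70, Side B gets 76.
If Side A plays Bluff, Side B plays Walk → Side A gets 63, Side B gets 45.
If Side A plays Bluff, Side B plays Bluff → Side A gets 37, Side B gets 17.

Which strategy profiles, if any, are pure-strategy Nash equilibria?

No pure-strategy Nash equilibrium.

Side A against Hold: payoffs 79, 18, 32, 83 → best response Bluff.
Side A against Push: payoffs 45, 52, 75, 70 → best response Walk.
Side A against Walk: payoffs 81, 35, 25, 63 → best response Hold.
Side A against Bluff: payoffs 83, 29, 75, 37 → best response Hold.
Side B against Hold: payoffs 94, 29, 76, 82 → best response Hold.
Side B against Push: payoffs 20, 24, 50, 27 → best response Walk.
Side B against Walk: payoffs 70, 43, 86, 87 → best response Bluff.
Side B against Bluff: payoffs 43, 76, 45, 17 → best response Push.
No profile is a mutual best response for all players.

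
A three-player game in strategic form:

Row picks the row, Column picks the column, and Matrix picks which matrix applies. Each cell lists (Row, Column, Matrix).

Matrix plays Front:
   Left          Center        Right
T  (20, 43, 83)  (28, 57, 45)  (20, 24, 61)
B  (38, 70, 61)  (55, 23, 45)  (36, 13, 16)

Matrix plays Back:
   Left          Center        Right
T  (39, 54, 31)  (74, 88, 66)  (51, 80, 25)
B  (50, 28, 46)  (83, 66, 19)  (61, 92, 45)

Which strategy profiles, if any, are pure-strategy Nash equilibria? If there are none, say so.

Row against (Left, Front): payoffs 20, 38 → best response B.
Row against (Left, Back): payoffs 39, 50 → best response B.
Row against (Center, Front): payoffs 28, 55 → best response B.
Row against (Center, Back): payoffs 74, 83 → best response B.
Row against (Right, Front): payoffs 20, 36 → best response B.
Row against (Right, Back): payoffs 51, 61 → best response B.
Column against (T, Front): payoffs 43, 57, 24 → best response Center.
Column against (T, Back): payoffs 54, 88, 80 → best response Center.
Column against (B, Front): payoffs 70, 23, 13 → best response Left.
Column against (B, Back): payoffs 28, 66, 92 → best response Right.
Matrix against (T, Left): payoffs 83, 31 → best response Front.
Matrix against (T, Center): payoffs 45, 66 → best response Back.
Matrix against (T, Right): payoffs 61, 25 → best response Front.
Matrix against (B, Left): payoffs 61, 46 → best response Front.
Matrix against (B, Center): payoffs 45, 19 → best response Front.
Matrix against (B, Right): payoffs 16, 45 → best response Back.
Mutual best responses: (B, Left, Front); (B, Right, Back).

(B, Left, Front), (B, Right, Back)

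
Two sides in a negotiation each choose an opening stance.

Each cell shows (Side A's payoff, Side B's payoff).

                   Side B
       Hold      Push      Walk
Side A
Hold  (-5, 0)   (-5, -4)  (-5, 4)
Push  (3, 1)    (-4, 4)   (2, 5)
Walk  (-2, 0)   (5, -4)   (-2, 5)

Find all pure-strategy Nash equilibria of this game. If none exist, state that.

(Push, Walk)

Side A against Hold: payoffs -5, 3, -2 → best response Push.
Side A against Push: payoffs -5, -4, 5 → best response Walk.
Side A against Walk: payoffs -5, 2, -2 → best response Push.
Side B against Hold: payoffs 0, -4, 4 → best response Walk.
Side B against Push: payoffs 1, 4, 5 → best response Walk.
Side B against Walk: payoffs 0, -4, 5 → best response Walk.
Mutual best responses: (Push, Walk).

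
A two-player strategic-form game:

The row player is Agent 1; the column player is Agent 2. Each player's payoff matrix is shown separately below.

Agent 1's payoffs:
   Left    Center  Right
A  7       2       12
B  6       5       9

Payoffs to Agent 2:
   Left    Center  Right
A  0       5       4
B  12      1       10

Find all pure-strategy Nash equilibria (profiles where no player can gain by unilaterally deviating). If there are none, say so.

Agent 1 against Left: payoffs 7, 6 → best response A.
Agent 1 against Center: payoffs 2, 5 → best response B.
Agent 1 against Right: payoffs 12, 9 → best response A.
Agent 2 against A: payoffs 0, 5, 4 → best response Center.
Agent 2 against B: payoffs 12, 1, 10 → best response Left.
No profile is a mutual best response for all players.

There is no pure-strategy Nash equilibrium.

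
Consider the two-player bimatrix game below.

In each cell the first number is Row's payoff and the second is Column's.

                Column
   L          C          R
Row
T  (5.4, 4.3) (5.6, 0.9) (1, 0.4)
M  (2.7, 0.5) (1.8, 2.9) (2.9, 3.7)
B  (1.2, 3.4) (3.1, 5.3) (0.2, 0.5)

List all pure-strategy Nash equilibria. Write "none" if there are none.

(T, L): Row gets 5.4, best alternative 2.7; Column gets 4.3, best alternative 0.9. No profitable deviation — NE.
(T, C): Column can switch to L (0.9 → 4.3). Not NE.
(T, R): Row can switch to M (1 → 2.9). Not NE.
(M, L): Row can switch to T (2.7 → 5.4). Not NE.
(M, C): Row can switch to T (1.8 → 5.6). Not NE.
(M, R): Row gets 2.9, best alternative 1; Column gets 3.7, best alternative 2.9. No profitable deviation — NE.
(B, L): Row can switch to T (1.2 → 5.4). Not NE.
(B, C): Row can switch to T (3.1 → 5.6). Not NE.
(B, R): Row can switch to T (0.2 → 1). Not NE.

Pure-strategy Nash equilibria: (T, L); (M, R)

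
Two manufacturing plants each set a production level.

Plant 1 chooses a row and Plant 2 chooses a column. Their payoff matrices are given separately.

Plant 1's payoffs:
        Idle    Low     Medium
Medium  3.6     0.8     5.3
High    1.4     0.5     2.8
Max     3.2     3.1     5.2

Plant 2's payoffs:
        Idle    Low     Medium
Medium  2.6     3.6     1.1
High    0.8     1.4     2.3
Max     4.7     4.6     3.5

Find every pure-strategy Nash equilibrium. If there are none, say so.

Plant 1 against Idle: payoffs 3.6, 1.4, 3.2 → best response Medium.
Plant 1 against Low: payoffs 0.8, 0.5, 3.1 → best response Max.
Plant 1 against Medium: payoffs 5.3, 2.8, 5.2 → best response Medium.
Plant 2 against Medium: payoffs 2.6, 3.6, 1.1 → best response Low.
Plant 2 against High: payoffs 0.8, 1.4, 2.3 → best response Medium.
Plant 2 against Max: payoffs 4.7, 4.6, 3.5 → best response Idle.
No profile is a mutual best response for all players.

No pure-strategy Nash equilibrium.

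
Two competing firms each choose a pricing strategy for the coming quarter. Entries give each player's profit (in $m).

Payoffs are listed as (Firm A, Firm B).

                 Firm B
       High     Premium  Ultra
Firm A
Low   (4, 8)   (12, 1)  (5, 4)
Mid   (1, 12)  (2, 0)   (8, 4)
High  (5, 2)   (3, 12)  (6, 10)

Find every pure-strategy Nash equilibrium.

For each player, find the best response to each opponent profile; mutual best responses are the pure NE.
Firm A against High: payoffs 4, 1, 5 → best response High.
Firm A against Premium: payoffs 12, 2, 3 → best response Low.
Firm A against Ultra: payoffs 5, 8, 6 → best response Mid.
Firm B against Low: payoffs 8, 1, 4 → best response High.
Firm B against Mid: payoffs 12, 0, 4 → best response High.
Firm B against High: payoffs 2, 12, 10 → best response Premium.
No profile is a mutual best response for all players.

There is no pure-strategy Nash equilibrium.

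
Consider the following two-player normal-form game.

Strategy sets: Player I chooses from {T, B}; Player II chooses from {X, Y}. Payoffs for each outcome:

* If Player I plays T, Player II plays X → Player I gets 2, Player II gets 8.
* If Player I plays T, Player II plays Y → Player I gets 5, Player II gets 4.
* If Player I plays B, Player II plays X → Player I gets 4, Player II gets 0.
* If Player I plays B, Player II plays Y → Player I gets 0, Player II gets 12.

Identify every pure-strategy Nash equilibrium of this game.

This game has no pure Nash equilibrium.

(T, X): Player I can switch to B (2 → 4). Not NE.
(T, Y): Player II can switch to X (4 → 8). Not NE.
(B, X): Player II can switch to Y (0 → 12). Not NE.
(B, Y): Player I can switch to T (0 → 5). Not NE.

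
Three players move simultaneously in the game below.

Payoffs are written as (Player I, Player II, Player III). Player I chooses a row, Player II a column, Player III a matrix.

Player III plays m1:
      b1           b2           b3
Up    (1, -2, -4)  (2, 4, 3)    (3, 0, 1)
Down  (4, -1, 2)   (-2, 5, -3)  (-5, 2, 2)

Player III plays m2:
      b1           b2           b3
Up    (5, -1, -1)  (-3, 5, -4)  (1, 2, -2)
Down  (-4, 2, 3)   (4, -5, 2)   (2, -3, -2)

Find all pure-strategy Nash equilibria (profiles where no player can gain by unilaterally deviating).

The unique pure-strategy Nash equilibrium is (Up, b2, m1).

Mark each player's best response to every combination of opponents' strategies; a profile where every player is best-responding is a pure Nash equilibrium.
Player I against (b1, m1): payoffs 1, 4 → best response Down.
Player I against (b1, m2): payoffs 5, -4 → best response Up.
Player I against (b2, m1): payoffs 2, -2 → best response Up.
Player I against (b2, m2): payoffs -3, 4 → best response Down.
Player I against (b3, m1): payoffs 3, -5 → best response Up.
Player I against (b3, m2): payoffs 1, 2 → best response Down.
Player II against (Up, m1): payoffs -2, 4, 0 → best response b2.
Player II against (Up, m2): payoffs -1, 5, 2 → best response b2.
Player II against (Down, m1): payoffs -1, 5, 2 → best response b2.
Player II against (Down, m2): payoffs 2, -5, -3 → best response b1.
Player III against (Up, b1): payoffs -4, -1 → best response m2.
Player III against (Up, b2): payoffs 3, -4 → best response m1.
Player III against (Up, b3): payoffs 1, -2 → best response m1.
Player III against (Down, b1): payoffs 2, 3 → best response m2.
Player III against (Down, b2): payoffs -3, 2 → best response m2.
Player III against (Down, b3): payoffs 2, -2 → best response m1.
Mutual best responses: (Up, b2, m1).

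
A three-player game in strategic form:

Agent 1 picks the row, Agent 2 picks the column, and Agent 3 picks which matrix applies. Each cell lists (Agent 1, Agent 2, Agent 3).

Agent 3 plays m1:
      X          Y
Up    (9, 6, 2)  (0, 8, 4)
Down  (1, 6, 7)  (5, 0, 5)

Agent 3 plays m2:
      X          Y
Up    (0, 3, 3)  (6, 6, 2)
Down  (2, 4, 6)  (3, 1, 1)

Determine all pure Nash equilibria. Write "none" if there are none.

Agent 1 against (X, m1): payoffs 9, 1 → best response Up.
Agent 1 against (X, m2): payoffs 0, 2 → best response Down.
Agent 1 against (Y, m1): payoffs 0, 5 → best response Down.
Agent 1 against (Y, m2): payoffs 6, 3 → best response Up.
Agent 2 against (Up, m1): payoffs 6, 8 → best response Y.
Agent 2 against (Up, m2): payoffs 3, 6 → best response Y.
Agent 2 against (Down, m1): payoffs 6, 0 → best response X.
Agent 2 against (Down, m2): payoffs 4, 1 → best response X.
Agent 3 against (Up, X): payoffs 2, 3 → best response m2.
Agent 3 against (Up, Y): payoffs 4, 2 → best response m1.
Agent 3 against (Down, X): payoffs 7, 6 → best response m1.
Agent 3 against (Down, Y): payoffs 5, 1 → best response m1.
No profile is a mutual best response for all players.

This game has no pure Nash equilibrium.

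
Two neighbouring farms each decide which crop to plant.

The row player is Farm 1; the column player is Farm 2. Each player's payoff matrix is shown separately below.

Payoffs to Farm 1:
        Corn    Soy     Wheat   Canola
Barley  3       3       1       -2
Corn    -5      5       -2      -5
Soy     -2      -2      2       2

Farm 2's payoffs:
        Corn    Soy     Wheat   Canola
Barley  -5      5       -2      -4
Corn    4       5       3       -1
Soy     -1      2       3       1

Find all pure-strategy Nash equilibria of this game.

Farm 1 against Corn: payoffs 3, -5, -2 → best response Barley.
Farm 1 against Soy: payoffs 3, 5, -2 → best response Corn.
Farm 1 against Wheat: payoffs 1, -2, 2 → best response Soy.
Farm 1 against Canola: payoffs -2, -5, 2 → best response Soy.
Farm 2 against Barley: payoffs -5, 5, -2, -4 → best response Soy.
Farm 2 against Corn: payoffs 4, 5, 3, -1 → best response Soy.
Farm 2 against Soy: payoffs -1, 2, 3, 1 → best response Wheat.
Mutual best responses: (Corn, Soy); (Soy, Wheat).

The pure Nash equilibria are (Corn, Soy); (Soy, Wheat).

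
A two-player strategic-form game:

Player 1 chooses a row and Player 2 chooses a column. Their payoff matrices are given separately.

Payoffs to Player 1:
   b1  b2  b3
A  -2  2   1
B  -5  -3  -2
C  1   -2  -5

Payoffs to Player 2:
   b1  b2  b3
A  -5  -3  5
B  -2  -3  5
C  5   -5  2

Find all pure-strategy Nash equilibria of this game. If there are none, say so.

Pure-strategy Nash equilibria: (A, b3); (C, b1)

Player 1 against b1: payoffs -2, -5, 1 → best response C.
Player 1 against b2: payoffs 2, -3, -2 → best response A.
Player 1 against b3: payoffs 1, -2, -5 → best response A.
Player 2 against A: payoffs -5, -3, 5 → best response b3.
Player 2 against B: payoffs -2, -3, 5 → best response b3.
Player 2 against C: payoffs 5, -5, 2 → best response b1.
Mutual best responses: (A, b3); (C, b1).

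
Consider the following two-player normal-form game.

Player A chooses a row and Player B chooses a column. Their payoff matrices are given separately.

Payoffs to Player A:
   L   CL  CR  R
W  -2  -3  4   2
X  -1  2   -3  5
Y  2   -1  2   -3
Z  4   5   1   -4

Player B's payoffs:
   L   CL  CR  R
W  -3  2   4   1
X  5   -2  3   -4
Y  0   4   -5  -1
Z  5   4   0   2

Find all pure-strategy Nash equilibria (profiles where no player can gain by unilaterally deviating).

Mark each player's best response to every combination of opponents' strategies; a profile where every player is best-responding is a pure Nash equilibrium.
Player A against L: payoffs -2, -1, 2, 4 → best response Z.
Player A against CL: payoffs -3, 2, -1, 5 → best response Z.
Player A against CR: payoffs 4, -3, 2, 1 → best response W.
Player A against R: payoffs 2, 5, -3, -4 → best response X.
Player B against W: payoffs -3, 2, 4, 1 → best response CR.
Player B against X: payoffs 5, -2, 3, -4 → best response L.
Player B against Y: payoffs 0, 4, -5, -1 → best response CL.
Player B against Z: payoffs 5, 4, 0, 2 → best response L.
Mutual best responses: (W, CR); (Z, L).

The pure Nash equilibria are (W, CR), (Z, L).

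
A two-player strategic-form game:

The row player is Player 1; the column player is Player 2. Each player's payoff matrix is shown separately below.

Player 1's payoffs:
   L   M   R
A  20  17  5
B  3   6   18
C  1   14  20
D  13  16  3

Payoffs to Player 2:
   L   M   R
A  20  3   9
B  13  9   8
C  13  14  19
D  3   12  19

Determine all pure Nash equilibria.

Mark each player's best response to every combination of opponents' strategies; a profile where every player is best-responding is a pure Nash equilibrium.
Player 1 against L: payoffs 20, 3, 1, 13 → best response A.
Player 1 against M: payoffs 17, 6, 14, 16 → best response A.
Player 1 against R: payoffs 5, 18, 20, 3 → best response C.
Player 2 against A: payoffs 20, 3, 9 → best response L.
Player 2 against B: payoffs 13, 9, 8 → best response L.
Player 2 against C: payoffs 13, 14, 19 → best response R.
Player 2 against D: payoffs 3, 12, 19 → best response R.
Mutual best responses: (A, L); (C, R).

Pure-strategy Nash equilibria: (A, L) and (C, R)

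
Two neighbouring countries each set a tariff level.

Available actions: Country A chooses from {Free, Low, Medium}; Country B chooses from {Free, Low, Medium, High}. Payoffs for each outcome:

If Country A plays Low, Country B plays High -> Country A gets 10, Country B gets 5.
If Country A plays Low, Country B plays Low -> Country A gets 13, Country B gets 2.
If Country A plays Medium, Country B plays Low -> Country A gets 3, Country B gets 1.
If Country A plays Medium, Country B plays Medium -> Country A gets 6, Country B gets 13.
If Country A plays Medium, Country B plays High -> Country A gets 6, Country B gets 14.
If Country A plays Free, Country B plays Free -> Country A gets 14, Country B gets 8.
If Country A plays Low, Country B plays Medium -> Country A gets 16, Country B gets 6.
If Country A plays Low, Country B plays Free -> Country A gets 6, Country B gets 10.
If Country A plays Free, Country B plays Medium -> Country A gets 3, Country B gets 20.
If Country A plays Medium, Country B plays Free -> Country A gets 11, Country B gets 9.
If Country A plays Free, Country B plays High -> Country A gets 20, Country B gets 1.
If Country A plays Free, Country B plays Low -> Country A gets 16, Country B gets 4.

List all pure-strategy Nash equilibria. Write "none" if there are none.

Country A against Free: payoffs 14, 6, 11 → best response Free.
Country A against Low: payoffs 16, 13, 3 → best response Free.
Country A against Medium: payoffs 3, 16, 6 → best response Low.
Country A against High: payoffs 20, 10, 6 → best response Free.
Country B against Free: payoffs 8, 4, 20, 1 → best response Medium.
Country B against Low: payoffs 10, 2, 6, 5 → best response Free.
Country B against Medium: payoffs 9, 1, 13, 14 → best response High.
No profile is a mutual best response for all players.

This game has no pure Nash equilibrium.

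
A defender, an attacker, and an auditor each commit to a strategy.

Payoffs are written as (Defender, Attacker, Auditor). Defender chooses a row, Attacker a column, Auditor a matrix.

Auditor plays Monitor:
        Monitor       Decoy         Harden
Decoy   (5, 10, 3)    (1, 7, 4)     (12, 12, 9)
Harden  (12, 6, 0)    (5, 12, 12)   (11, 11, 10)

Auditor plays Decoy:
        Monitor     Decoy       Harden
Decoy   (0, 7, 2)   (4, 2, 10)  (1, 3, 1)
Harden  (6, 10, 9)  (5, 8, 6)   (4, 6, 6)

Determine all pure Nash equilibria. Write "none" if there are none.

The pure Nash equilibria are (Decoy, Harden, Monitor); (Harden, Monitor, Decoy); (Harden, Decoy, Monitor).

Defender against (Monitor, Monitor): payoffs 5, 12 → best response Harden.
Defender against (Monitor, Decoy): payoffs 0, 6 → best response Harden.
Defender against (Decoy, Monitor): payoffs 1, 5 → best response Harden.
Defender against (Decoy, Decoy): payoffs 4, 5 → best response Harden.
Defender against (Harden, Monitor): payoffs 12, 11 → best response Decoy.
Defender against (Harden, Decoy): payoffs 1, 4 → best response Harden.
Attacker against (Decoy, Monitor): payoffs 10, 7, 12 → best response Harden.
Attacker against (Decoy, Decoy): payoffs 7, 2, 3 → best response Monitor.
Attacker against (Harden, Monitor): payoffs 6, 12, 11 → best response Decoy.
Attacker against (Harden, Decoy): payoffs 10, 8, 6 → best response Monitor.
Auditor against (Decoy, Monitor): payoffs 3, 2 → best response Monitor.
Auditor against (Decoy, Decoy): payoffs 4, 10 → best response Decoy.
Auditor against (Decoy, Harden): payoffs 9, 1 → best response Monitor.
Auditor against (Harden, Monitor): payoffs 0, 9 → best response Decoy.
Auditor against (Harden, Decoy): payoffs 12, 6 → best response Monitor.
Auditor against (Harden, Harden): payoffs 10, 6 → best response Monitor.
Mutual best responses: (Decoy, Harden, Monitor); (Harden, Monitor, Decoy); (Harden, Decoy, Monitor).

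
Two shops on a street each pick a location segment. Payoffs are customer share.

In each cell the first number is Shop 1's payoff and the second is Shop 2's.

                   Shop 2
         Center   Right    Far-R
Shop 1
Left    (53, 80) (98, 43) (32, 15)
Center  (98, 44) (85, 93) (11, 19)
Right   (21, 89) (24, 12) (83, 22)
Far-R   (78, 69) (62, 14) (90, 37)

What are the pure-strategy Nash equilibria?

Shop 1 against Center: payoffs 53, 98, 21, 78 → best response Center.
Shop 1 against Right: payoffs 98, 85, 24, 62 → best response Left.
Shop 1 against Far-R: payoffs 32, 11, 83, 90 → best response Far-R.
Shop 2 against Left: payoffs 80, 43, 15 → best response Center.
Shop 2 against Center: payoffs 44, 93, 19 → best response Right.
Shop 2 against Right: payoffs 89, 12, 22 → best response Center.
Shop 2 against Far-R: payoffs 69, 14, 37 → best response Center.
No profile is a mutual best response for all players.

There is no pure-strategy Nash equilibrium.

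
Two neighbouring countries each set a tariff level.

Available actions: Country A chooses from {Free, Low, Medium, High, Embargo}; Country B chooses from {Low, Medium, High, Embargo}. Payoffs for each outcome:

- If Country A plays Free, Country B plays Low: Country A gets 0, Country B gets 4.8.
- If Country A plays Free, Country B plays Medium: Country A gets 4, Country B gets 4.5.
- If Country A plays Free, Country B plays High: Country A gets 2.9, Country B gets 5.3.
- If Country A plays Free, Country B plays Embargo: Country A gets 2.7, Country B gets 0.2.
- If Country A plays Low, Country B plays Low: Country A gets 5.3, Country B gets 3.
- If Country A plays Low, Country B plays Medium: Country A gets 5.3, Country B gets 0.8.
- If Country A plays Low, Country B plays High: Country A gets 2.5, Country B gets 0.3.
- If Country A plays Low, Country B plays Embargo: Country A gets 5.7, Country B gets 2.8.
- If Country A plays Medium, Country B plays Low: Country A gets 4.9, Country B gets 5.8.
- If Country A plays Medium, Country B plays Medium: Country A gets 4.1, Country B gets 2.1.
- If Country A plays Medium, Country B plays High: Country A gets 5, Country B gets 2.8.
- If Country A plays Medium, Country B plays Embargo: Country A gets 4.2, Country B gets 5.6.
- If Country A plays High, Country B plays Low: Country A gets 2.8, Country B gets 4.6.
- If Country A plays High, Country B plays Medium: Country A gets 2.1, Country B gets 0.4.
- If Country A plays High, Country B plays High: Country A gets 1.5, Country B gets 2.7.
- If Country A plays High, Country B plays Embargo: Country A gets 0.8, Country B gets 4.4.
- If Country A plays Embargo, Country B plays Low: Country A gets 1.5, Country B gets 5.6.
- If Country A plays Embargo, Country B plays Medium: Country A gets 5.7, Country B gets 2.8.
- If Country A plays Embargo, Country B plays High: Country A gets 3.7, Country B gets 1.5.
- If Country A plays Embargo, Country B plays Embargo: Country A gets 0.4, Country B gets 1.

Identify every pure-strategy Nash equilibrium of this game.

Country A against Low: payoffs 0, 5.3, 4.9, 2.8, 1.5 → best response Low.
Country A against Medium: payoffs 4, 5.3, 4.1, 2.1, 5.7 → best response Embargo.
Country A against High: payoffs 2.9, 2.5, 5, 1.5, 3.7 → best response Medium.
Country A against Embargo: payoffs 2.7, 5.7, 4.2, 0.8, 0.4 → best response Low.
Country B against Free: payoffs 4.8, 4.5, 5.3, 0.2 → best response High.
Country B against Low: payoffs 3, 0.8, 0.3, 2.8 → best response Low.
Country B against Medium: payoffs 5.8, 2.1, 2.8, 5.6 → best response Low.
Country B against High: payoffs 4.6, 0.4, 2.7, 4.4 → best response Low.
Country B against Embargo: payoffs 5.6, 2.8, 1.5, 1 → best response Low.
Mutual best responses: (Low, Low).

The unique pure-strategy Nash equilibrium is (Low, Low).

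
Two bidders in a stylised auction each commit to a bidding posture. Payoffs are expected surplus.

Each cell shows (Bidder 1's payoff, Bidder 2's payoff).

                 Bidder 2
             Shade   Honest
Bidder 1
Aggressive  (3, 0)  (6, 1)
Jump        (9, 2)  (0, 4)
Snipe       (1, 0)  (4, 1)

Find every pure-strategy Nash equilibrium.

Mark each player's best response to every combination of opponents' strategies; a profile where every player is best-responding is a pure Nash equilibrium.
Bidder 1 against Shade: payoffs 3, 9, 1 → best response Jump.
Bidder 1 against Honest: payoffs 6, 0, 4 → best response Aggressive.
Bidder 2 against Aggressive: payoffs 0, 1 → best response Honest.
Bidder 2 against Jump: payoffs 2, 4 → best response Honest.
Bidder 2 against Snipe: payoffs 0, 1 → best response Honest.
Mutual best responses: (Aggressive, Honest).

The unique pure-strategy Nash equilibrium is (Aggressive, Honest).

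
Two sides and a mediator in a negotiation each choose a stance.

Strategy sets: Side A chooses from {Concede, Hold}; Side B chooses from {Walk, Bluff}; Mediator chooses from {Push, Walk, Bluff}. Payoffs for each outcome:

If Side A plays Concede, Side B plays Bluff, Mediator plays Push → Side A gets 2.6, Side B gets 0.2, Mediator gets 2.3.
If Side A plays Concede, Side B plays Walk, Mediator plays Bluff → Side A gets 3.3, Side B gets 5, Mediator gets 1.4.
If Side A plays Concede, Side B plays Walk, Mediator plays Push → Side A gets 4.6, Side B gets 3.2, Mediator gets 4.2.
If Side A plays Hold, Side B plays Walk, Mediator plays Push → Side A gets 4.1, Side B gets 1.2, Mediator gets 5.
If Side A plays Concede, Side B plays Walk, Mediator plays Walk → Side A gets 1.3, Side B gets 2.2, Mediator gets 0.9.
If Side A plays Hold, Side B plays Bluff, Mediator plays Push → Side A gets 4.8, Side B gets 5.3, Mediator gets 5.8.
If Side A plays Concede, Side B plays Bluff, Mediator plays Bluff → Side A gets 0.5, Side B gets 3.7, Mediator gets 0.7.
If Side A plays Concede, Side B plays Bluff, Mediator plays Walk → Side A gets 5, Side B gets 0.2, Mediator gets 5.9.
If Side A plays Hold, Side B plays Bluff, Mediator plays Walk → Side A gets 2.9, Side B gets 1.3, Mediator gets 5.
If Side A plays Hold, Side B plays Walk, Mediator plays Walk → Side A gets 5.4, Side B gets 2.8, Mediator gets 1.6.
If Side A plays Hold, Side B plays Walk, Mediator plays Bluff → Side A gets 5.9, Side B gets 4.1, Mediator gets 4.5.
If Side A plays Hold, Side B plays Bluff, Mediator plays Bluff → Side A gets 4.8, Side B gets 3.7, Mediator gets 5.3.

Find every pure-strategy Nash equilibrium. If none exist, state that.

(Concede, Walk, Push); (Hold, Bluff, Push)

Side A against (Walk, Push): payoffs 4.6, 4.1 → best response Concede.
Side A against (Walk, Walk): payoffs 1.3, 5.4 → best response Hold.
Side A against (Walk, Bluff): payoffs 3.3, 5.9 → best response Hold.
Side A against (Bluff, Push): payoffs 2.6, 4.8 → best response Hold.
Side A against (Bluff, Walk): payoffs 5, 2.9 → best response Concede.
Side A against (Bluff, Bluff): payoffs 0.5, 4.8 → best response Hold.
Side B against (Concede, Push): payoffs 3.2, 0.2 → best response Walk.
Side B against (Concede, Walk): payoffs 2.2, 0.2 → best response Walk.
Side B against (Concede, Bluff): payoffs 5, 3.7 → best response Walk.
Side B against (Hold, Push): payoffs 1.2, 5.3 → best response Bluff.
Side B against (Hold, Walk): payoffs 2.8, 1.3 → best response Walk.
Side B against (Hold, Bluff): payoffs 4.1, 3.7 → best response Walk.
Mediator against (Concede, Walk): payoffs 4.2, 0.9, 1.4 → best response Push.
Mediator against (Concede, Bluff): payoffs 2.3, 5.9, 0.7 → best response Walk.
Mediator against (Hold, Walk): payoffs 5, 1.6, 4.5 → best response Push.
Mediator against (Hold, Bluff): payoffs 5.8, 5, 5.3 → best response Push.
Mutual best responses: (Concede, Walk, Push); (Hold, Bluff, Push).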